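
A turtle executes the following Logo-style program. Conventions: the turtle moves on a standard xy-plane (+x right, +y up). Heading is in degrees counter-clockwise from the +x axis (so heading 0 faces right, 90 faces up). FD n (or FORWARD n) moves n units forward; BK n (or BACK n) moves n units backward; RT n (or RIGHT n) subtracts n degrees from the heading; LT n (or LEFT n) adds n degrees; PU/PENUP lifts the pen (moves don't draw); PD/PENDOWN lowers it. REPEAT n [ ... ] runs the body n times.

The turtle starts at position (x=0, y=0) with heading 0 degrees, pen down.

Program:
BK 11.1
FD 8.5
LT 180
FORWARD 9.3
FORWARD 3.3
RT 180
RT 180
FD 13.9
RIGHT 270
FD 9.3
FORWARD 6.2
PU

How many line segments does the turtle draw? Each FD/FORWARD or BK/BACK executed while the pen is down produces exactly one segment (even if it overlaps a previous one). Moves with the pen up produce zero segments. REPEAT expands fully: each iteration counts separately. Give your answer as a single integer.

Answer: 7

Derivation:
Executing turtle program step by step:
Start: pos=(0,0), heading=0, pen down
BK 11.1: (0,0) -> (-11.1,0) [heading=0, draw]
FD 8.5: (-11.1,0) -> (-2.6,0) [heading=0, draw]
LT 180: heading 0 -> 180
FD 9.3: (-2.6,0) -> (-11.9,0) [heading=180, draw]
FD 3.3: (-11.9,0) -> (-15.2,0) [heading=180, draw]
RT 180: heading 180 -> 0
RT 180: heading 0 -> 180
FD 13.9: (-15.2,0) -> (-29.1,0) [heading=180, draw]
RT 270: heading 180 -> 270
FD 9.3: (-29.1,0) -> (-29.1,-9.3) [heading=270, draw]
FD 6.2: (-29.1,-9.3) -> (-29.1,-15.5) [heading=270, draw]
PU: pen up
Final: pos=(-29.1,-15.5), heading=270, 7 segment(s) drawn
Segments drawn: 7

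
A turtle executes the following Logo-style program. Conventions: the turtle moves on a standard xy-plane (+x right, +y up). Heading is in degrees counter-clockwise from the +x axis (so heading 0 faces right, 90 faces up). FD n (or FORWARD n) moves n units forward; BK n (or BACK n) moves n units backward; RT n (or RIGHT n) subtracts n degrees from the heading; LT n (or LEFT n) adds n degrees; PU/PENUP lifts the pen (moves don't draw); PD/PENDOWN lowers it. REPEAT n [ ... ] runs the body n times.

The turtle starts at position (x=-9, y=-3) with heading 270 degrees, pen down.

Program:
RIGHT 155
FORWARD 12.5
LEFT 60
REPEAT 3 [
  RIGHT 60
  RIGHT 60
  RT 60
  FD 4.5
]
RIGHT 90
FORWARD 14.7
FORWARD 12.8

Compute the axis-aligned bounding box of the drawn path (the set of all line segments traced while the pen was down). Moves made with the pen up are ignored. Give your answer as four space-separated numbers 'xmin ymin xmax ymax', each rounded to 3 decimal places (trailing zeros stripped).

Executing turtle program step by step:
Start: pos=(-9,-3), heading=270, pen down
RT 155: heading 270 -> 115
FD 12.5: (-9,-3) -> (-14.283,8.329) [heading=115, draw]
LT 60: heading 115 -> 175
REPEAT 3 [
  -- iteration 1/3 --
  RT 60: heading 175 -> 115
  RT 60: heading 115 -> 55
  RT 60: heading 55 -> 355
  FD 4.5: (-14.283,8.329) -> (-9.8,7.937) [heading=355, draw]
  -- iteration 2/3 --
  RT 60: heading 355 -> 295
  RT 60: heading 295 -> 235
  RT 60: heading 235 -> 175
  FD 4.5: (-9.8,7.937) -> (-14.283,8.329) [heading=175, draw]
  -- iteration 3/3 --
  RT 60: heading 175 -> 115
  RT 60: heading 115 -> 55
  RT 60: heading 55 -> 355
  FD 4.5: (-14.283,8.329) -> (-9.8,7.937) [heading=355, draw]
]
RT 90: heading 355 -> 265
FD 14.7: (-9.8,7.937) -> (-11.081,-6.707) [heading=265, draw]
FD 12.8: (-11.081,-6.707) -> (-12.197,-19.459) [heading=265, draw]
Final: pos=(-12.197,-19.459), heading=265, 6 segment(s) drawn

Segment endpoints: x in {-14.283, -12.197, -11.081, -9.8, -9}, y in {-19.459, -6.707, -3, 7.937, 8.329, 8.329}
xmin=-14.283, ymin=-19.459, xmax=-9, ymax=8.329

Answer: -14.283 -19.459 -9 8.329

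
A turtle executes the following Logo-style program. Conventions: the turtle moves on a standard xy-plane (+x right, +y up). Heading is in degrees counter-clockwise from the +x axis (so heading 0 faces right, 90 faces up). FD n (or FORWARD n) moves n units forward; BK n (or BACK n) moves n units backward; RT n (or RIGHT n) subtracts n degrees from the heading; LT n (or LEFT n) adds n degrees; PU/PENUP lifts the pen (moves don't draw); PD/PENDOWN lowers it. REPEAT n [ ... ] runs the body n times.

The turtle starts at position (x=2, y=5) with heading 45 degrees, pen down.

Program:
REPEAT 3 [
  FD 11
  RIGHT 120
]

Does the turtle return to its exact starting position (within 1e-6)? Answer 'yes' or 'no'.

Answer: yes

Derivation:
Executing turtle program step by step:
Start: pos=(2,5), heading=45, pen down
REPEAT 3 [
  -- iteration 1/3 --
  FD 11: (2,5) -> (9.778,12.778) [heading=45, draw]
  RT 120: heading 45 -> 285
  -- iteration 2/3 --
  FD 11: (9.778,12.778) -> (12.625,2.153) [heading=285, draw]
  RT 120: heading 285 -> 165
  -- iteration 3/3 --
  FD 11: (12.625,2.153) -> (2,5) [heading=165, draw]
  RT 120: heading 165 -> 45
]
Final: pos=(2,5), heading=45, 3 segment(s) drawn

Start position: (2, 5)
Final position: (2, 5)
Distance = 0; < 1e-6 -> CLOSED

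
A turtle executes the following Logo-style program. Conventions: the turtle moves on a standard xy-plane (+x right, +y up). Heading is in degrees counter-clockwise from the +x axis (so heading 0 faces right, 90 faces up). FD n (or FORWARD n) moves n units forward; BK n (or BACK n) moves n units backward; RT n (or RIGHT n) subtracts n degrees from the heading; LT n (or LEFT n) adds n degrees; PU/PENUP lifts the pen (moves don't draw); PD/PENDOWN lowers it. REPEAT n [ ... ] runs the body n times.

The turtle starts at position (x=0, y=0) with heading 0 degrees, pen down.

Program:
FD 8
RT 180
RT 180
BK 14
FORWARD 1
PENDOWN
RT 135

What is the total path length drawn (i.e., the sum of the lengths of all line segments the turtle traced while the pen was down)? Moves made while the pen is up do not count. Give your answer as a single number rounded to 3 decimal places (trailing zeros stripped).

Executing turtle program step by step:
Start: pos=(0,0), heading=0, pen down
FD 8: (0,0) -> (8,0) [heading=0, draw]
RT 180: heading 0 -> 180
RT 180: heading 180 -> 0
BK 14: (8,0) -> (-6,0) [heading=0, draw]
FD 1: (-6,0) -> (-5,0) [heading=0, draw]
PD: pen down
RT 135: heading 0 -> 225
Final: pos=(-5,0), heading=225, 3 segment(s) drawn

Segment lengths:
  seg 1: (0,0) -> (8,0), length = 8
  seg 2: (8,0) -> (-6,0), length = 14
  seg 3: (-6,0) -> (-5,0), length = 1
Total = 23

Answer: 23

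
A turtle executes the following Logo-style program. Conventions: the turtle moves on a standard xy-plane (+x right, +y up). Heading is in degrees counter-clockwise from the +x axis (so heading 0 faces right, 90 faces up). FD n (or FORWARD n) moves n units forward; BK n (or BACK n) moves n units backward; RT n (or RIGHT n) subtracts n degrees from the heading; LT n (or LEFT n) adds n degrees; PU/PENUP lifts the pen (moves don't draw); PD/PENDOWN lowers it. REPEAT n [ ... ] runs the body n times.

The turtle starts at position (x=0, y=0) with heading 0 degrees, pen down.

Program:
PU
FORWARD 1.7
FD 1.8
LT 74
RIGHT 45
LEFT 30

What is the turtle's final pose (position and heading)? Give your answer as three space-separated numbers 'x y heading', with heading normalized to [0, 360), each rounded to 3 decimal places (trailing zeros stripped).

Executing turtle program step by step:
Start: pos=(0,0), heading=0, pen down
PU: pen up
FD 1.7: (0,0) -> (1.7,0) [heading=0, move]
FD 1.8: (1.7,0) -> (3.5,0) [heading=0, move]
LT 74: heading 0 -> 74
RT 45: heading 74 -> 29
LT 30: heading 29 -> 59
Final: pos=(3.5,0), heading=59, 0 segment(s) drawn

Answer: 3.5 0 59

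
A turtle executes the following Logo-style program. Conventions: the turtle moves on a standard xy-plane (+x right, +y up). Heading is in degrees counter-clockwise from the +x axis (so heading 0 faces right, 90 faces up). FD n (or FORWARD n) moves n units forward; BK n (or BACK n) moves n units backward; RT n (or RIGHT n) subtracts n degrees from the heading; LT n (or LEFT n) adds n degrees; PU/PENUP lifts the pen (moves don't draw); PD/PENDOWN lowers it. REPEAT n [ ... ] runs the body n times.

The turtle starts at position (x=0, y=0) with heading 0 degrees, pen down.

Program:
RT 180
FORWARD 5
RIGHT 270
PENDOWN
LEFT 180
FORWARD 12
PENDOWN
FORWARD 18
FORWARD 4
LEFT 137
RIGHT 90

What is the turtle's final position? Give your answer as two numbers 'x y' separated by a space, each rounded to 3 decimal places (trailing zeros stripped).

Answer: -5 34

Derivation:
Executing turtle program step by step:
Start: pos=(0,0), heading=0, pen down
RT 180: heading 0 -> 180
FD 5: (0,0) -> (-5,0) [heading=180, draw]
RT 270: heading 180 -> 270
PD: pen down
LT 180: heading 270 -> 90
FD 12: (-5,0) -> (-5,12) [heading=90, draw]
PD: pen down
FD 18: (-5,12) -> (-5,30) [heading=90, draw]
FD 4: (-5,30) -> (-5,34) [heading=90, draw]
LT 137: heading 90 -> 227
RT 90: heading 227 -> 137
Final: pos=(-5,34), heading=137, 4 segment(s) drawn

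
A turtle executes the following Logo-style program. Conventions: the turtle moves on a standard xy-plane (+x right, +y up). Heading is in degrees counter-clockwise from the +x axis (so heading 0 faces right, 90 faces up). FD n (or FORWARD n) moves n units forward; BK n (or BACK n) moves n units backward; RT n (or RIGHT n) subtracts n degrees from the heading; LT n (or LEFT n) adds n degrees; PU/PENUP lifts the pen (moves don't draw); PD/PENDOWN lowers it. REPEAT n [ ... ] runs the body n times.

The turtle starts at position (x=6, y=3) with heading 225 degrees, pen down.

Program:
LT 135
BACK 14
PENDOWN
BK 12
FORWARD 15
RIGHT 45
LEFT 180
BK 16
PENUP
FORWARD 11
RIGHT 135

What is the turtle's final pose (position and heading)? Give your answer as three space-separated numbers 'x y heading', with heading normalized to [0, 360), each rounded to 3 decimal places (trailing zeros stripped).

Answer: -1.464 -0.536 0

Derivation:
Executing turtle program step by step:
Start: pos=(6,3), heading=225, pen down
LT 135: heading 225 -> 0
BK 14: (6,3) -> (-8,3) [heading=0, draw]
PD: pen down
BK 12: (-8,3) -> (-20,3) [heading=0, draw]
FD 15: (-20,3) -> (-5,3) [heading=0, draw]
RT 45: heading 0 -> 315
LT 180: heading 315 -> 135
BK 16: (-5,3) -> (6.314,-8.314) [heading=135, draw]
PU: pen up
FD 11: (6.314,-8.314) -> (-1.464,-0.536) [heading=135, move]
RT 135: heading 135 -> 0
Final: pos=(-1.464,-0.536), heading=0, 4 segment(s) drawn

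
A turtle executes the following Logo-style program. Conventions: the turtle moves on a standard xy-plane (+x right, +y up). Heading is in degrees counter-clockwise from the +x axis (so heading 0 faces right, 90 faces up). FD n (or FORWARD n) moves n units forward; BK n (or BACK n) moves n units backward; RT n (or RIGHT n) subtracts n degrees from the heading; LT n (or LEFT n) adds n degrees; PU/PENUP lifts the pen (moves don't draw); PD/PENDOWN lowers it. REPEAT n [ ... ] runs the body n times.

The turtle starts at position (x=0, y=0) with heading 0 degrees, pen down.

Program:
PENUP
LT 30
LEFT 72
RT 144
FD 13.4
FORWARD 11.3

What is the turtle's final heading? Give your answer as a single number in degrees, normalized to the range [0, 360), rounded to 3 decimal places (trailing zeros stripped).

Executing turtle program step by step:
Start: pos=(0,0), heading=0, pen down
PU: pen up
LT 30: heading 0 -> 30
LT 72: heading 30 -> 102
RT 144: heading 102 -> 318
FD 13.4: (0,0) -> (9.958,-8.966) [heading=318, move]
FD 11.3: (9.958,-8.966) -> (18.356,-16.528) [heading=318, move]
Final: pos=(18.356,-16.528), heading=318, 0 segment(s) drawn

Answer: 318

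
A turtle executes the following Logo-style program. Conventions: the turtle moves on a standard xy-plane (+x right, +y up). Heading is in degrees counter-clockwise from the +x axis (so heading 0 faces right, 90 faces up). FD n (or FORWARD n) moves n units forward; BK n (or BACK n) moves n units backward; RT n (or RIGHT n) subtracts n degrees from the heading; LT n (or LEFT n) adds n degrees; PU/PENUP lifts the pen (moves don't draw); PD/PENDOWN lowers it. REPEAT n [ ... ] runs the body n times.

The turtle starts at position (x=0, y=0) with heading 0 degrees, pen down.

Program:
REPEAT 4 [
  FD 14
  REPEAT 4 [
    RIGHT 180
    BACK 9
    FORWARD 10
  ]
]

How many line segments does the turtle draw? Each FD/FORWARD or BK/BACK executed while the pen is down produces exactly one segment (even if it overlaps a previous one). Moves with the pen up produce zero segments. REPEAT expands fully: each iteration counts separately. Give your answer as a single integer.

Answer: 36

Derivation:
Executing turtle program step by step:
Start: pos=(0,0), heading=0, pen down
REPEAT 4 [
  -- iteration 1/4 --
  FD 14: (0,0) -> (14,0) [heading=0, draw]
  REPEAT 4 [
    -- iteration 1/4 --
    RT 180: heading 0 -> 180
    BK 9: (14,0) -> (23,0) [heading=180, draw]
    FD 10: (23,0) -> (13,0) [heading=180, draw]
    -- iteration 2/4 --
    RT 180: heading 180 -> 0
    BK 9: (13,0) -> (4,0) [heading=0, draw]
    FD 10: (4,0) -> (14,0) [heading=0, draw]
    -- iteration 3/4 --
    RT 180: heading 0 -> 180
    BK 9: (14,0) -> (23,0) [heading=180, draw]
    FD 10: (23,0) -> (13,0) [heading=180, draw]
    -- iteration 4/4 --
    RT 180: heading 180 -> 0
    BK 9: (13,0) -> (4,0) [heading=0, draw]
    FD 10: (4,0) -> (14,0) [heading=0, draw]
  ]
  -- iteration 2/4 --
  FD 14: (14,0) -> (28,0) [heading=0, draw]
  REPEAT 4 [
    -- iteration 1/4 --
    RT 180: heading 0 -> 180
    BK 9: (28,0) -> (37,0) [heading=180, draw]
    FD 10: (37,0) -> (27,0) [heading=180, draw]
    -- iteration 2/4 --
    RT 180: heading 180 -> 0
    BK 9: (27,0) -> (18,0) [heading=0, draw]
    FD 10: (18,0) -> (28,0) [heading=0, draw]
    -- iteration 3/4 --
    RT 180: heading 0 -> 180
    BK 9: (28,0) -> (37,0) [heading=180, draw]
    FD 10: (37,0) -> (27,0) [heading=180, draw]
    -- iteration 4/4 --
    RT 180: heading 180 -> 0
    BK 9: (27,0) -> (18,0) [heading=0, draw]
    FD 10: (18,0) -> (28,0) [heading=0, draw]
  ]
  -- iteration 3/4 --
  FD 14: (28,0) -> (42,0) [heading=0, draw]
  REPEAT 4 [
    -- iteration 1/4 --
    RT 180: heading 0 -> 180
    BK 9: (42,0) -> (51,0) [heading=180, draw]
    FD 10: (51,0) -> (41,0) [heading=180, draw]
    -- iteration 2/4 --
    RT 180: heading 180 -> 0
    BK 9: (41,0) -> (32,0) [heading=0, draw]
    FD 10: (32,0) -> (42,0) [heading=0, draw]
    -- iteration 3/4 --
    RT 180: heading 0 -> 180
    BK 9: (42,0) -> (51,0) [heading=180, draw]
    FD 10: (51,0) -> (41,0) [heading=180, draw]
    -- iteration 4/4 --
    RT 180: heading 180 -> 0
    BK 9: (41,0) -> (32,0) [heading=0, draw]
    FD 10: (32,0) -> (42,0) [heading=0, draw]
  ]
  -- iteration 4/4 --
  FD 14: (42,0) -> (56,0) [heading=0, draw]
  REPEAT 4 [
    -- iteration 1/4 --
    RT 180: heading 0 -> 180
    BK 9: (56,0) -> (65,0) [heading=180, draw]
    FD 10: (65,0) -> (55,0) [heading=180, draw]
    -- iteration 2/4 --
    RT 180: heading 180 -> 0
    BK 9: (55,0) -> (46,0) [heading=0, draw]
    FD 10: (46,0) -> (56,0) [heading=0, draw]
    -- iteration 3/4 --
    RT 180: heading 0 -> 180
    BK 9: (56,0) -> (65,0) [heading=180, draw]
    FD 10: (65,0) -> (55,0) [heading=180, draw]
    -- iteration 4/4 --
    RT 180: heading 180 -> 0
    BK 9: (55,0) -> (46,0) [heading=0, draw]
    FD 10: (46,0) -> (56,0) [heading=0, draw]
  ]
]
Final: pos=(56,0), heading=0, 36 segment(s) drawn
Segments drawn: 36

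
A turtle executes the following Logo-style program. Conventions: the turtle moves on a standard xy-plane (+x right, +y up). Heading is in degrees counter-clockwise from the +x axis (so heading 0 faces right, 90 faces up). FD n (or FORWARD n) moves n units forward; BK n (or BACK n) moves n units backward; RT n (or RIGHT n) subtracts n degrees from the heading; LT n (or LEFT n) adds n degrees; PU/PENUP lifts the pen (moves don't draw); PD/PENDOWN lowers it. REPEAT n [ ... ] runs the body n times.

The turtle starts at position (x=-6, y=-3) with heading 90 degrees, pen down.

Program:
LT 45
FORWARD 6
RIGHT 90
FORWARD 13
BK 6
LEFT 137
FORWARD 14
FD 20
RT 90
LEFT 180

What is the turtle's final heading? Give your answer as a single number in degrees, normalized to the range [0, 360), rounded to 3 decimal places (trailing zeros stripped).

Executing turtle program step by step:
Start: pos=(-6,-3), heading=90, pen down
LT 45: heading 90 -> 135
FD 6: (-6,-3) -> (-10.243,1.243) [heading=135, draw]
RT 90: heading 135 -> 45
FD 13: (-10.243,1.243) -> (-1.05,10.435) [heading=45, draw]
BK 6: (-1.05,10.435) -> (-5.293,6.192) [heading=45, draw]
LT 137: heading 45 -> 182
FD 14: (-5.293,6.192) -> (-19.284,5.704) [heading=182, draw]
FD 20: (-19.284,5.704) -> (-39.272,5.006) [heading=182, draw]
RT 90: heading 182 -> 92
LT 180: heading 92 -> 272
Final: pos=(-39.272,5.006), heading=272, 5 segment(s) drawn

Answer: 272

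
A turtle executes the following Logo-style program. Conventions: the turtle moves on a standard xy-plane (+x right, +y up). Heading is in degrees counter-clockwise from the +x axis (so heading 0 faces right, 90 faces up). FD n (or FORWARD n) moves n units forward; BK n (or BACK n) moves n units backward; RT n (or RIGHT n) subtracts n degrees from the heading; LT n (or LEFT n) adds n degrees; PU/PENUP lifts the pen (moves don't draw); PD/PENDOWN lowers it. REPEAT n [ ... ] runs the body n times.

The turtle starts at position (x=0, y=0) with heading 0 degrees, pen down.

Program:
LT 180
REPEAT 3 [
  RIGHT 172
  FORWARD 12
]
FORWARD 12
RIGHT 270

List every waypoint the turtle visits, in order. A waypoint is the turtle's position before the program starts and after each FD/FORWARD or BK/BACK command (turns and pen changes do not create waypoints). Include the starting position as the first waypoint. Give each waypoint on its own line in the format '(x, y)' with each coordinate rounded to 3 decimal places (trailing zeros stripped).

Answer: (0, 0)
(11.883, 1.67)
(0.348, -1.638)
(11.311, 3.243)
(22.273, 8.124)

Derivation:
Executing turtle program step by step:
Start: pos=(0,0), heading=0, pen down
LT 180: heading 0 -> 180
REPEAT 3 [
  -- iteration 1/3 --
  RT 172: heading 180 -> 8
  FD 12: (0,0) -> (11.883,1.67) [heading=8, draw]
  -- iteration 2/3 --
  RT 172: heading 8 -> 196
  FD 12: (11.883,1.67) -> (0.348,-1.638) [heading=196, draw]
  -- iteration 3/3 --
  RT 172: heading 196 -> 24
  FD 12: (0.348,-1.638) -> (11.311,3.243) [heading=24, draw]
]
FD 12: (11.311,3.243) -> (22.273,8.124) [heading=24, draw]
RT 270: heading 24 -> 114
Final: pos=(22.273,8.124), heading=114, 4 segment(s) drawn
Waypoints (5 total):
(0, 0)
(11.883, 1.67)
(0.348, -1.638)
(11.311, 3.243)
(22.273, 8.124)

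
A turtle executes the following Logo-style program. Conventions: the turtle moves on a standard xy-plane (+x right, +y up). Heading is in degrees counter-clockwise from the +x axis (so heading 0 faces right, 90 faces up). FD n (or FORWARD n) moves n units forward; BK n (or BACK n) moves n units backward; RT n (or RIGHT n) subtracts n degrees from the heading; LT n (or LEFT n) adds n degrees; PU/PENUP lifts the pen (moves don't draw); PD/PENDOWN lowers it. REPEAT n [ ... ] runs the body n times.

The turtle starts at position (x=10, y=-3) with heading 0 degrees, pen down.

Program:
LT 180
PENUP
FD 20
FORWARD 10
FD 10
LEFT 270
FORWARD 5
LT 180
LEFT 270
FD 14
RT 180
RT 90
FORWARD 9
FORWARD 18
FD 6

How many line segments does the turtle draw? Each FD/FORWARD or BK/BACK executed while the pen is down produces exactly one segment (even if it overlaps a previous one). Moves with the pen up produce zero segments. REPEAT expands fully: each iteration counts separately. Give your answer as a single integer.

Answer: 0

Derivation:
Executing turtle program step by step:
Start: pos=(10,-3), heading=0, pen down
LT 180: heading 0 -> 180
PU: pen up
FD 20: (10,-3) -> (-10,-3) [heading=180, move]
FD 10: (-10,-3) -> (-20,-3) [heading=180, move]
FD 10: (-20,-3) -> (-30,-3) [heading=180, move]
LT 270: heading 180 -> 90
FD 5: (-30,-3) -> (-30,2) [heading=90, move]
LT 180: heading 90 -> 270
LT 270: heading 270 -> 180
FD 14: (-30,2) -> (-44,2) [heading=180, move]
RT 180: heading 180 -> 0
RT 90: heading 0 -> 270
FD 9: (-44,2) -> (-44,-7) [heading=270, move]
FD 18: (-44,-7) -> (-44,-25) [heading=270, move]
FD 6: (-44,-25) -> (-44,-31) [heading=270, move]
Final: pos=(-44,-31), heading=270, 0 segment(s) drawn
Segments drawn: 0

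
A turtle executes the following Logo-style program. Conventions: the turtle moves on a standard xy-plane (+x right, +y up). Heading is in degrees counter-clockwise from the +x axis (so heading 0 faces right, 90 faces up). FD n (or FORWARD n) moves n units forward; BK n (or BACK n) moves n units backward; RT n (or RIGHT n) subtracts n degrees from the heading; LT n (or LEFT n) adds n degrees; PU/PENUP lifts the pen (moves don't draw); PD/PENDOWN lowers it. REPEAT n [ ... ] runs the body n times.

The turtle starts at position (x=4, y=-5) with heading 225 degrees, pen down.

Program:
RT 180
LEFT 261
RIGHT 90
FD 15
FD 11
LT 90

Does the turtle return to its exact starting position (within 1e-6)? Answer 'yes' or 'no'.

Executing turtle program step by step:
Start: pos=(4,-5), heading=225, pen down
RT 180: heading 225 -> 45
LT 261: heading 45 -> 306
RT 90: heading 306 -> 216
FD 15: (4,-5) -> (-8.135,-13.817) [heading=216, draw]
FD 11: (-8.135,-13.817) -> (-17.034,-20.282) [heading=216, draw]
LT 90: heading 216 -> 306
Final: pos=(-17.034,-20.282), heading=306, 2 segment(s) drawn

Start position: (4, -5)
Final position: (-17.034, -20.282)
Distance = 26; >= 1e-6 -> NOT closed

Answer: no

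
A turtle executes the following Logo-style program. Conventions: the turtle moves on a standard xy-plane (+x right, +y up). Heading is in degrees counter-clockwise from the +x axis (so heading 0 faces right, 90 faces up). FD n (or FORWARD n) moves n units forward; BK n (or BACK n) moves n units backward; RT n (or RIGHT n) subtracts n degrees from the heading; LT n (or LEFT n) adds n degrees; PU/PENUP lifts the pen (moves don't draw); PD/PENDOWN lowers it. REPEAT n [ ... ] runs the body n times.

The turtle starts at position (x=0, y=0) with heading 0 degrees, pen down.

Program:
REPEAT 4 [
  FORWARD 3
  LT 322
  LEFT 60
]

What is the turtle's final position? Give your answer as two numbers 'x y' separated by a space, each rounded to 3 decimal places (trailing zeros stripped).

Answer: 9.16 5.948

Derivation:
Executing turtle program step by step:
Start: pos=(0,0), heading=0, pen down
REPEAT 4 [
  -- iteration 1/4 --
  FD 3: (0,0) -> (3,0) [heading=0, draw]
  LT 322: heading 0 -> 322
  LT 60: heading 322 -> 22
  -- iteration 2/4 --
  FD 3: (3,0) -> (5.782,1.124) [heading=22, draw]
  LT 322: heading 22 -> 344
  LT 60: heading 344 -> 44
  -- iteration 3/4 --
  FD 3: (5.782,1.124) -> (7.94,3.208) [heading=44, draw]
  LT 322: heading 44 -> 6
  LT 60: heading 6 -> 66
  -- iteration 4/4 --
  FD 3: (7.94,3.208) -> (9.16,5.948) [heading=66, draw]
  LT 322: heading 66 -> 28
  LT 60: heading 28 -> 88
]
Final: pos=(9.16,5.948), heading=88, 4 segment(s) drawn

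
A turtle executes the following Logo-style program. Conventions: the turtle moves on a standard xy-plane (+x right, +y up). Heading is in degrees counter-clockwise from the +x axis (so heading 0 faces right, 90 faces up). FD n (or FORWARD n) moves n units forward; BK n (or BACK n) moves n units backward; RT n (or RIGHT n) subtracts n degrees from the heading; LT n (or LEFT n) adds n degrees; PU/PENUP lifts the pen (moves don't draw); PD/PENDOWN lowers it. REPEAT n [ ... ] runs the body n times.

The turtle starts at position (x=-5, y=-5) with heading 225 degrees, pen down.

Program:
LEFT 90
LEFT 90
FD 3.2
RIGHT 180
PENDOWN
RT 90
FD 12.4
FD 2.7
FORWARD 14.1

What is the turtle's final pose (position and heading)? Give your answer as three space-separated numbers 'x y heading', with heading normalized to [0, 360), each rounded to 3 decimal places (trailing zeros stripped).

Answer: -23.385 17.91 135

Derivation:
Executing turtle program step by step:
Start: pos=(-5,-5), heading=225, pen down
LT 90: heading 225 -> 315
LT 90: heading 315 -> 45
FD 3.2: (-5,-5) -> (-2.737,-2.737) [heading=45, draw]
RT 180: heading 45 -> 225
PD: pen down
RT 90: heading 225 -> 135
FD 12.4: (-2.737,-2.737) -> (-11.505,6.031) [heading=135, draw]
FD 2.7: (-11.505,6.031) -> (-13.415,7.94) [heading=135, draw]
FD 14.1: (-13.415,7.94) -> (-23.385,17.91) [heading=135, draw]
Final: pos=(-23.385,17.91), heading=135, 4 segment(s) drawn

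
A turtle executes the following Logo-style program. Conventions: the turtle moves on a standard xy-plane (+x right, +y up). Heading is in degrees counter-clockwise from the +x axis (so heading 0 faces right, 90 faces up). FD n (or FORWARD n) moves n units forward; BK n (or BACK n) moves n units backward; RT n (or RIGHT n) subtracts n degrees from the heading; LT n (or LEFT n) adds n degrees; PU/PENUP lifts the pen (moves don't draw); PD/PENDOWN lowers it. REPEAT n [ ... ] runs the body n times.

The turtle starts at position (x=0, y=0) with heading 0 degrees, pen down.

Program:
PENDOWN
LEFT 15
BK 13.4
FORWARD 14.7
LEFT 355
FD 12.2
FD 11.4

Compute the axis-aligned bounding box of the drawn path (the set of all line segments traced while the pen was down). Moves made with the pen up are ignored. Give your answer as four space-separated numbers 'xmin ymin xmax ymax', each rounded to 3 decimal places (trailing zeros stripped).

Executing turtle program step by step:
Start: pos=(0,0), heading=0, pen down
PD: pen down
LT 15: heading 0 -> 15
BK 13.4: (0,0) -> (-12.943,-3.468) [heading=15, draw]
FD 14.7: (-12.943,-3.468) -> (1.256,0.336) [heading=15, draw]
LT 355: heading 15 -> 10
FD 12.2: (1.256,0.336) -> (13.27,2.455) [heading=10, draw]
FD 11.4: (13.27,2.455) -> (24.497,4.435) [heading=10, draw]
Final: pos=(24.497,4.435), heading=10, 4 segment(s) drawn

Segment endpoints: x in {-12.943, 0, 1.256, 13.27, 24.497}, y in {-3.468, 0, 0.336, 2.455, 4.435}
xmin=-12.943, ymin=-3.468, xmax=24.497, ymax=4.435

Answer: -12.943 -3.468 24.497 4.435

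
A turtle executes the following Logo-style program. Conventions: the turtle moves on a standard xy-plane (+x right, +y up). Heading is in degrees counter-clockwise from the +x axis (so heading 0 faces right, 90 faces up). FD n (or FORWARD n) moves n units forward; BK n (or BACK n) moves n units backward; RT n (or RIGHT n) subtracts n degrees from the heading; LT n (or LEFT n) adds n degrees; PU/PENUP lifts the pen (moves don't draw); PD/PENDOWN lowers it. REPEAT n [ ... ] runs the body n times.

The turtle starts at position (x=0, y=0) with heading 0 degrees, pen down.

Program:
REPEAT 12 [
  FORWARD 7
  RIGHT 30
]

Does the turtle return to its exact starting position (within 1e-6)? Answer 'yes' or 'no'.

Executing turtle program step by step:
Start: pos=(0,0), heading=0, pen down
REPEAT 12 [
  -- iteration 1/12 --
  FD 7: (0,0) -> (7,0) [heading=0, draw]
  RT 30: heading 0 -> 330
  -- iteration 2/12 --
  FD 7: (7,0) -> (13.062,-3.5) [heading=330, draw]
  RT 30: heading 330 -> 300
  -- iteration 3/12 --
  FD 7: (13.062,-3.5) -> (16.562,-9.562) [heading=300, draw]
  RT 30: heading 300 -> 270
  -- iteration 4/12 --
  FD 7: (16.562,-9.562) -> (16.562,-16.562) [heading=270, draw]
  RT 30: heading 270 -> 240
  -- iteration 5/12 --
  FD 7: (16.562,-16.562) -> (13.062,-22.624) [heading=240, draw]
  RT 30: heading 240 -> 210
  -- iteration 6/12 --
  FD 7: (13.062,-22.624) -> (7,-26.124) [heading=210, draw]
  RT 30: heading 210 -> 180
  -- iteration 7/12 --
  FD 7: (7,-26.124) -> (0,-26.124) [heading=180, draw]
  RT 30: heading 180 -> 150
  -- iteration 8/12 --
  FD 7: (0,-26.124) -> (-6.062,-22.624) [heading=150, draw]
  RT 30: heading 150 -> 120
  -- iteration 9/12 --
  FD 7: (-6.062,-22.624) -> (-9.562,-16.562) [heading=120, draw]
  RT 30: heading 120 -> 90
  -- iteration 10/12 --
  FD 7: (-9.562,-16.562) -> (-9.562,-9.562) [heading=90, draw]
  RT 30: heading 90 -> 60
  -- iteration 11/12 --
  FD 7: (-9.562,-9.562) -> (-6.062,-3.5) [heading=60, draw]
  RT 30: heading 60 -> 30
  -- iteration 12/12 --
  FD 7: (-6.062,-3.5) -> (0,0) [heading=30, draw]
  RT 30: heading 30 -> 0
]
Final: pos=(0,0), heading=0, 12 segment(s) drawn

Start position: (0, 0)
Final position: (0, 0)
Distance = 0; < 1e-6 -> CLOSED

Answer: yes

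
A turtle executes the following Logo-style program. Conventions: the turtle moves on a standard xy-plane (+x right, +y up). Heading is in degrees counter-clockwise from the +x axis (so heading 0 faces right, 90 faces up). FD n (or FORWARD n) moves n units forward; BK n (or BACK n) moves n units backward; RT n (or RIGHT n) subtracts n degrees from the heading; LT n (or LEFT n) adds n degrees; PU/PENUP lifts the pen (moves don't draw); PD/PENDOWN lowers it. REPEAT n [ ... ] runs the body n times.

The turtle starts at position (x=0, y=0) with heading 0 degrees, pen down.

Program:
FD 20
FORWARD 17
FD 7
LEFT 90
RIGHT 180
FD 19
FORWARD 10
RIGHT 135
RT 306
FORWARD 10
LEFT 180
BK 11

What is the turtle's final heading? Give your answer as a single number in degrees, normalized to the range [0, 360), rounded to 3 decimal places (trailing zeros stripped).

Executing turtle program step by step:
Start: pos=(0,0), heading=0, pen down
FD 20: (0,0) -> (20,0) [heading=0, draw]
FD 17: (20,0) -> (37,0) [heading=0, draw]
FD 7: (37,0) -> (44,0) [heading=0, draw]
LT 90: heading 0 -> 90
RT 180: heading 90 -> 270
FD 19: (44,0) -> (44,-19) [heading=270, draw]
FD 10: (44,-19) -> (44,-29) [heading=270, draw]
RT 135: heading 270 -> 135
RT 306: heading 135 -> 189
FD 10: (44,-29) -> (34.123,-30.564) [heading=189, draw]
LT 180: heading 189 -> 9
BK 11: (34.123,-30.564) -> (23.259,-32.285) [heading=9, draw]
Final: pos=(23.259,-32.285), heading=9, 7 segment(s) drawn

Answer: 9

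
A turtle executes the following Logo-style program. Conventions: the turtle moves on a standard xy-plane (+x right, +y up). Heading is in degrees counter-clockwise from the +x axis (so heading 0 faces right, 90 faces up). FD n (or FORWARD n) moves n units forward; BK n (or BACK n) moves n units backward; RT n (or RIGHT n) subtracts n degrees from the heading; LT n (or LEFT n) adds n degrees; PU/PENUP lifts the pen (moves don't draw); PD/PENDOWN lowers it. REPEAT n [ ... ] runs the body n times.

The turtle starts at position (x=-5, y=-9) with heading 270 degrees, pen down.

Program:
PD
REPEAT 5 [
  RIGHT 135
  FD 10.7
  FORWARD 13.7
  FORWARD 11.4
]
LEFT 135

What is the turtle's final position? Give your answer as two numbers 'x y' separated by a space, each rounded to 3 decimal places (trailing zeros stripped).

Executing turtle program step by step:
Start: pos=(-5,-9), heading=270, pen down
PD: pen down
REPEAT 5 [
  -- iteration 1/5 --
  RT 135: heading 270 -> 135
  FD 10.7: (-5,-9) -> (-12.566,-1.434) [heading=135, draw]
  FD 13.7: (-12.566,-1.434) -> (-22.253,8.253) [heading=135, draw]
  FD 11.4: (-22.253,8.253) -> (-30.314,16.314) [heading=135, draw]
  -- iteration 2/5 --
  RT 135: heading 135 -> 0
  FD 10.7: (-30.314,16.314) -> (-19.614,16.314) [heading=0, draw]
  FD 13.7: (-19.614,16.314) -> (-5.914,16.314) [heading=0, draw]
  FD 11.4: (-5.914,16.314) -> (5.486,16.314) [heading=0, draw]
  -- iteration 3/5 --
  RT 135: heading 0 -> 225
  FD 10.7: (5.486,16.314) -> (-2.08,8.748) [heading=225, draw]
  FD 13.7: (-2.08,8.748) -> (-11.768,-0.939) [heading=225, draw]
  FD 11.4: (-11.768,-0.939) -> (-19.829,-9) [heading=225, draw]
  -- iteration 4/5 --
  RT 135: heading 225 -> 90
  FD 10.7: (-19.829,-9) -> (-19.829,1.7) [heading=90, draw]
  FD 13.7: (-19.829,1.7) -> (-19.829,15.4) [heading=90, draw]
  FD 11.4: (-19.829,15.4) -> (-19.829,26.8) [heading=90, draw]
  -- iteration 5/5 --
  RT 135: heading 90 -> 315
  FD 10.7: (-19.829,26.8) -> (-12.263,19.234) [heading=315, draw]
  FD 13.7: (-12.263,19.234) -> (-2.575,9.547) [heading=315, draw]
  FD 11.4: (-2.575,9.547) -> (5.486,1.486) [heading=315, draw]
]
LT 135: heading 315 -> 90
Final: pos=(5.486,1.486), heading=90, 15 segment(s) drawn

Answer: 5.486 1.486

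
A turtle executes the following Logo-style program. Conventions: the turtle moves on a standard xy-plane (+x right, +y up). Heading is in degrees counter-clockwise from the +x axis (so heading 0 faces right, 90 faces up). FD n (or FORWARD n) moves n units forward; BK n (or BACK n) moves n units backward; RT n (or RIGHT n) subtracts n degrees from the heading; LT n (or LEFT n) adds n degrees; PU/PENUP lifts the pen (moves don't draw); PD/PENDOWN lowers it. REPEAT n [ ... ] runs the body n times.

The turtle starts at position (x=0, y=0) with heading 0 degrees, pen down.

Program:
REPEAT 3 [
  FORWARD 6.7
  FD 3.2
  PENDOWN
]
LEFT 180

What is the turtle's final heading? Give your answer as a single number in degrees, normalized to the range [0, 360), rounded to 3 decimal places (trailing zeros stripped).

Answer: 180

Derivation:
Executing turtle program step by step:
Start: pos=(0,0), heading=0, pen down
REPEAT 3 [
  -- iteration 1/3 --
  FD 6.7: (0,0) -> (6.7,0) [heading=0, draw]
  FD 3.2: (6.7,0) -> (9.9,0) [heading=0, draw]
  PD: pen down
  -- iteration 2/3 --
  FD 6.7: (9.9,0) -> (16.6,0) [heading=0, draw]
  FD 3.2: (16.6,0) -> (19.8,0) [heading=0, draw]
  PD: pen down
  -- iteration 3/3 --
  FD 6.7: (19.8,0) -> (26.5,0) [heading=0, draw]
  FD 3.2: (26.5,0) -> (29.7,0) [heading=0, draw]
  PD: pen down
]
LT 180: heading 0 -> 180
Final: pos=(29.7,0), heading=180, 6 segment(s) drawn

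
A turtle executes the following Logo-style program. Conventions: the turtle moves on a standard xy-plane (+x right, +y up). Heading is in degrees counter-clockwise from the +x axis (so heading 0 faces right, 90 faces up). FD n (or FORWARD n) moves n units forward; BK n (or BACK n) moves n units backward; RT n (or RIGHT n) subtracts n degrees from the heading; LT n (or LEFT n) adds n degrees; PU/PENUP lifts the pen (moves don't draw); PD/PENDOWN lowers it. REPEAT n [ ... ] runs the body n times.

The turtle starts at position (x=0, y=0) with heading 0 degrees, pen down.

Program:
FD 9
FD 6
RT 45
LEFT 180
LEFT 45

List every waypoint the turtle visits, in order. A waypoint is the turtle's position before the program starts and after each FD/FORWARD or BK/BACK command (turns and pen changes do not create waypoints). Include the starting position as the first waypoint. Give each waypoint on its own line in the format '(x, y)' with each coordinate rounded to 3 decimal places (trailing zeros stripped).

Answer: (0, 0)
(9, 0)
(15, 0)

Derivation:
Executing turtle program step by step:
Start: pos=(0,0), heading=0, pen down
FD 9: (0,0) -> (9,0) [heading=0, draw]
FD 6: (9,0) -> (15,0) [heading=0, draw]
RT 45: heading 0 -> 315
LT 180: heading 315 -> 135
LT 45: heading 135 -> 180
Final: pos=(15,0), heading=180, 2 segment(s) drawn
Waypoints (3 total):
(0, 0)
(9, 0)
(15, 0)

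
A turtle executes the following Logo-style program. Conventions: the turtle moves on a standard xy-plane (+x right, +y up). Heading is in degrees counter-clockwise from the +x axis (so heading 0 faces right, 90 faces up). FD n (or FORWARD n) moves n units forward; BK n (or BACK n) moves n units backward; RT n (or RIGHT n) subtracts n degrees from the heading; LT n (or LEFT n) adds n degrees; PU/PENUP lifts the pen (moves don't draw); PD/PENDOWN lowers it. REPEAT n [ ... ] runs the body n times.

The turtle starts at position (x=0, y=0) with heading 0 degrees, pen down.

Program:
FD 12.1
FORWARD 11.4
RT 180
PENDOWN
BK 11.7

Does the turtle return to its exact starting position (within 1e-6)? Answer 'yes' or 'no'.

Executing turtle program step by step:
Start: pos=(0,0), heading=0, pen down
FD 12.1: (0,0) -> (12.1,0) [heading=0, draw]
FD 11.4: (12.1,0) -> (23.5,0) [heading=0, draw]
RT 180: heading 0 -> 180
PD: pen down
BK 11.7: (23.5,0) -> (35.2,0) [heading=180, draw]
Final: pos=(35.2,0), heading=180, 3 segment(s) drawn

Start position: (0, 0)
Final position: (35.2, 0)
Distance = 35.2; >= 1e-6 -> NOT closed

Answer: no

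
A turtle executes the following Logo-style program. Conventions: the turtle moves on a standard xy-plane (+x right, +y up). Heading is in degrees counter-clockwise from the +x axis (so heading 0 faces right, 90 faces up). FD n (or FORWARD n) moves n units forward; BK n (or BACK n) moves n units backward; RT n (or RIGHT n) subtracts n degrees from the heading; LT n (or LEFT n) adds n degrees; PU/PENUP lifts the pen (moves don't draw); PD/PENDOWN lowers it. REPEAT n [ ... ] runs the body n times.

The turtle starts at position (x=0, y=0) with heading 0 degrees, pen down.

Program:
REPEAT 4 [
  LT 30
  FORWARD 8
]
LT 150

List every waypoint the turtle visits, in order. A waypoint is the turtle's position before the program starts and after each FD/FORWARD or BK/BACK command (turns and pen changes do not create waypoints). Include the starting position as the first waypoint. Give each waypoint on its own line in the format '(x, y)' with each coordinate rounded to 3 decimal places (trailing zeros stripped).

Answer: (0, 0)
(6.928, 4)
(10.928, 10.928)
(10.928, 18.928)
(6.928, 25.856)

Derivation:
Executing turtle program step by step:
Start: pos=(0,0), heading=0, pen down
REPEAT 4 [
  -- iteration 1/4 --
  LT 30: heading 0 -> 30
  FD 8: (0,0) -> (6.928,4) [heading=30, draw]
  -- iteration 2/4 --
  LT 30: heading 30 -> 60
  FD 8: (6.928,4) -> (10.928,10.928) [heading=60, draw]
  -- iteration 3/4 --
  LT 30: heading 60 -> 90
  FD 8: (10.928,10.928) -> (10.928,18.928) [heading=90, draw]
  -- iteration 4/4 --
  LT 30: heading 90 -> 120
  FD 8: (10.928,18.928) -> (6.928,25.856) [heading=120, draw]
]
LT 150: heading 120 -> 270
Final: pos=(6.928,25.856), heading=270, 4 segment(s) drawn
Waypoints (5 total):
(0, 0)
(6.928, 4)
(10.928, 10.928)
(10.928, 18.928)
(6.928, 25.856)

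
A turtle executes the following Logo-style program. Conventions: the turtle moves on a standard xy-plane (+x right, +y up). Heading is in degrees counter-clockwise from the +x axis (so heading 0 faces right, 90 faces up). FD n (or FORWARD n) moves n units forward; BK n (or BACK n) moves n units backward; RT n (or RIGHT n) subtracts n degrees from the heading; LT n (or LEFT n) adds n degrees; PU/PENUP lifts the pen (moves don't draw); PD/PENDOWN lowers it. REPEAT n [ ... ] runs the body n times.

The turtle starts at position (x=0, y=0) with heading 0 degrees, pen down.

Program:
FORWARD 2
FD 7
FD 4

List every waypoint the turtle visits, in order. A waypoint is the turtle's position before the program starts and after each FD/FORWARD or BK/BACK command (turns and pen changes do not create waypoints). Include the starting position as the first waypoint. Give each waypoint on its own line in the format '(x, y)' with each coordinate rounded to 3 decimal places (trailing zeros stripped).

Executing turtle program step by step:
Start: pos=(0,0), heading=0, pen down
FD 2: (0,0) -> (2,0) [heading=0, draw]
FD 7: (2,0) -> (9,0) [heading=0, draw]
FD 4: (9,0) -> (13,0) [heading=0, draw]
Final: pos=(13,0), heading=0, 3 segment(s) drawn
Waypoints (4 total):
(0, 0)
(2, 0)
(9, 0)
(13, 0)

Answer: (0, 0)
(2, 0)
(9, 0)
(13, 0)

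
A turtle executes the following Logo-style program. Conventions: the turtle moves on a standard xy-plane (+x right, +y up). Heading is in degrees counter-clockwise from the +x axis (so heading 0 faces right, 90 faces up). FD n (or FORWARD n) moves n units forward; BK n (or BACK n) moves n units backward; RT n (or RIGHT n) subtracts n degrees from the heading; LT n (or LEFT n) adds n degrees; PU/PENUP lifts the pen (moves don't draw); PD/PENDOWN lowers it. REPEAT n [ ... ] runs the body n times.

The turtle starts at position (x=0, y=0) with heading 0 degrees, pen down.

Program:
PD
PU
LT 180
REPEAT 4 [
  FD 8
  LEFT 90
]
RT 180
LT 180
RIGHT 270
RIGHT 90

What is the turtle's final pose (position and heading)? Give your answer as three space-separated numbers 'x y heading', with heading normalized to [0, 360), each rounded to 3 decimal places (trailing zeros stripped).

Executing turtle program step by step:
Start: pos=(0,0), heading=0, pen down
PD: pen down
PU: pen up
LT 180: heading 0 -> 180
REPEAT 4 [
  -- iteration 1/4 --
  FD 8: (0,0) -> (-8,0) [heading=180, move]
  LT 90: heading 180 -> 270
  -- iteration 2/4 --
  FD 8: (-8,0) -> (-8,-8) [heading=270, move]
  LT 90: heading 270 -> 0
  -- iteration 3/4 --
  FD 8: (-8,-8) -> (0,-8) [heading=0, move]
  LT 90: heading 0 -> 90
  -- iteration 4/4 --
  FD 8: (0,-8) -> (0,0) [heading=90, move]
  LT 90: heading 90 -> 180
]
RT 180: heading 180 -> 0
LT 180: heading 0 -> 180
RT 270: heading 180 -> 270
RT 90: heading 270 -> 180
Final: pos=(0,0), heading=180, 0 segment(s) drawn

Answer: 0 0 180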